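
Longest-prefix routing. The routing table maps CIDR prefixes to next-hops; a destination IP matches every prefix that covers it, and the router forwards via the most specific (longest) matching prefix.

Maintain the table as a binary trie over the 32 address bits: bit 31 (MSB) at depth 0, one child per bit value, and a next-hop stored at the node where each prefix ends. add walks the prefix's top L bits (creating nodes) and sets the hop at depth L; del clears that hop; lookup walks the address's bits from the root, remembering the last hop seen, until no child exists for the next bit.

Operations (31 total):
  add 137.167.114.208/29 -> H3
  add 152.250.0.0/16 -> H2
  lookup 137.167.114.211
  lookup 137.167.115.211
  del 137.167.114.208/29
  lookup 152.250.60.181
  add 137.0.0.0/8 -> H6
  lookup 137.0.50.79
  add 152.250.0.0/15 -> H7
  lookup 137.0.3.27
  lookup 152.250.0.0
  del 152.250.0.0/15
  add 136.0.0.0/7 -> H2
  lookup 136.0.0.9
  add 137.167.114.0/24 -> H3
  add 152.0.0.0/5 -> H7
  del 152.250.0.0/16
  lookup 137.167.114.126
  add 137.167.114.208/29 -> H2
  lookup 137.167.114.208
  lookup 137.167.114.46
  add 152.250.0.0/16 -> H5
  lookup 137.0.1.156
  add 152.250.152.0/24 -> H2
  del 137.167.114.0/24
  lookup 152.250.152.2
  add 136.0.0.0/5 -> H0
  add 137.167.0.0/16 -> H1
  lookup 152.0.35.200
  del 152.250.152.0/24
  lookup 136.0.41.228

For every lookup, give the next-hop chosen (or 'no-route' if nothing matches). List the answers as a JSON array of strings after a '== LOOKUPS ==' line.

Trace:
  + 137.167.114.208/29 (H3) depth=29
  + 152.250.0.0/16 (H2) depth=16
  ? 137.167.114.211  path d0:-→d1:-→d2:-→d3:-→d4:-→d5:-→d6:-→d7:-→d8:-→d9:-→d10:-→d11:-→d12:-→d13:-→d14:-→d15:-→d16:-→d17:-→d18:-→d19:-→d20:-→d21:-→d22:-→d23:-→d24:-→d25:-→d26:-→d27:-→d28:-→d29:H3  best=H3
  ? 137.167.115.211  path d0:-→d1:-→d2:-→d3:-→d4:-→d5:-→d6:-→d7:-→d8:-→d9:-→d10:-→d11:-→d12:-→d13:-→d14:-→d15:-→d16:-→d17:-→d18:-→d19:-→d20:-→d21:-→d22:-→d23:-  best=no-route
  del 137.167.114.208/29 (clear depth 29)
  ? 152.250.60.181  path d0:-→d1:-→d2:-→d3:-→d4:-→d5:-→d6:-→d7:-→d8:-→d9:-→d10:-→d11:-→d12:-→d13:-→d14:-→d15:-→d16:H2  best=H2
  + 137.0.0.0/8 (H6) depth=8
  ? 137.0.50.79  path d0:-→d1:-→d2:-→d3:-→d4:-→d5:-→d6:-→d7:-→d8:H6  best=H6
  + 152.250.0.0/15 (H7) depth=15
  ? 137.0.3.27  path d0:-→d1:-→d2:-→d3:-→d4:-→d5:-→d6:-→d7:-→d8:H6  best=H6
  ? 152.250.0.0  path d0:-→d1:-→d2:-→d3:-→d4:-→d5:-→d6:-→d7:-→d8:-→d9:-→d10:-→d11:-→d12:-→d13:-→d14:-→d15:H7→d16:H2  best=H2
  del 152.250.0.0/15 (clear depth 15)
  + 136.0.0.0/7 (H2) depth=7
  ? 136.0.0.9  path d0:-→d1:-→d2:-→d3:-→d4:-→d5:-→d6:-→d7:H2  best=H2
  + 137.167.114.0/24 (H3) depth=24
  + 152.0.0.0/5 (H7) depth=5
  del 152.250.0.0/16 (clear depth 16)
  ? 137.167.114.126  path d0:-→d1:-→d2:-→d3:-→d4:-→d5:-→d6:-→d7:H2→d8:H6→d9:-→d10:-→d11:-→d12:-→d13:-→d14:-→d15:-→d16:-→d17:-→d18:-→d19:-→d20:-→d21:-→d22:-→d23:-→d24:H3  best=H3
  + 137.167.114.208/29 (H2) depth=29
  ? 137.167.114.208  path d0:-→d1:-→d2:-→d3:-→d4:-→d5:-→d6:-→d7:H2→d8:H6→d9:-→d10:-→d11:-→d12:-→d13:-→d14:-→d15:-→d16:-→d17:-→d18:-→d19:-→d20:-→d21:-→d22:-→d23:-→d24:H3→d25:-→d26:-→d27:-→d28:-→d29:H2  best=H2
  ? 137.167.114.46  path d0:-→d1:-→d2:-→d3:-→d4:-→d5:-→d6:-→d7:H2→d8:H6→d9:-→d10:-→d11:-→d12:-→d13:-→d14:-→d15:-→d16:-→d17:-→d18:-→d19:-→d20:-→d21:-→d22:-→d23:-→d24:H3  best=H3
  + 152.250.0.0/16 (H5) depth=16
  ? 137.0.1.156  path d0:-→d1:-→d2:-→d3:-→d4:-→d5:-→d6:-→d7:H2→d8:H6  best=H6
  + 152.250.152.0/24 (H2) depth=24
  del 137.167.114.0/24 (clear depth 24)
  ? 152.250.152.2  path d0:-→d1:-→d2:-→d3:-→d4:-→d5:H7→d6:-→d7:-→d8:-→d9:-→d10:-→d11:-→d12:-→d13:-→d14:-→d15:-→d16:H5→d17:-→d18:-→d19:-→d20:-→d21:-→d22:-→d23:-→d24:H2  best=H2
  + 136.0.0.0/5 (H0) depth=5
  + 137.167.0.0/16 (H1) depth=16
  ? 152.0.35.200  path d0:-→d1:-→d2:-→d3:-→d4:-→d5:H7→d6:-→d7:-→d8:-  best=H7
  del 152.250.152.0/24 (clear depth 24)
  ? 136.0.41.228  path d0:-→d1:-→d2:-→d3:-→d4:-→d5:H0→d6:-→d7:H2  best=H2

== LOOKUPS ==
["H3","no-route","H2","H6","H6","H2","H2","H3","H2","H3","H6","H2","H7","H2"]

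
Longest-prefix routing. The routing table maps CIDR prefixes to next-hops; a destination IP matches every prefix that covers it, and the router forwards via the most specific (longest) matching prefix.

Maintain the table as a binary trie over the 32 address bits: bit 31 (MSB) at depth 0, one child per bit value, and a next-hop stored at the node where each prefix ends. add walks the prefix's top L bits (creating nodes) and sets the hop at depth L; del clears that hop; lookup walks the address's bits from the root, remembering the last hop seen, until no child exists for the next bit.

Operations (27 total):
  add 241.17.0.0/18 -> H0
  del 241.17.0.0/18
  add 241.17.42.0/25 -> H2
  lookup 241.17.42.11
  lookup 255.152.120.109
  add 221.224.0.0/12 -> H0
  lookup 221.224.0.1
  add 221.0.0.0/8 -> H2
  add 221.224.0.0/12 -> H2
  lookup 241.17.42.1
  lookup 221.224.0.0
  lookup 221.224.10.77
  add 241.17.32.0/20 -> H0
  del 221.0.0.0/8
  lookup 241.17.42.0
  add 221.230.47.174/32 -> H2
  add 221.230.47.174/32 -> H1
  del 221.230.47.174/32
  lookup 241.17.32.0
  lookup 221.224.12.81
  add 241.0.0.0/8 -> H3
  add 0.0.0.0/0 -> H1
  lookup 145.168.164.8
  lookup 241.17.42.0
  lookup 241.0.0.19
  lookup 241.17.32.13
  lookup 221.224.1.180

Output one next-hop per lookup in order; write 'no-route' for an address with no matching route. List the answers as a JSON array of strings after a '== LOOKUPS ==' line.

Trace:
  + 241.17.0.0/18 (H0) depth=18
  del 241.17.0.0/18 (clear depth 18)
  + 241.17.42.0/25 (H2) depth=25
  Q 241.17.42.11: descend 1111000100010001001010100 ; hops seen [H2] ; pick H2
  Q 255.152.120.109: descend 1111 ; hops seen [∅] ; pick no-route
  + 221.224.0.0/12 (H0) depth=12
  Q 221.224.0.1: descend 110111011110 ; hops seen [H0] ; pick H0
  + 221.0.0.0/8 (H2) depth=8
  + 221.224.0.0/12 (H2) depth=12
  Q 241.17.42.1: descend 1111000100010001001010100 ; hops seen [H2] ; pick H2
  Q 221.224.0.0: descend 110111011110 ; hops seen [H2,H2] ; pick H2
  Q 221.224.10.77: descend 110111011110 ; hops seen [H2,H2] ; pick H2
  + 241.17.32.0/20 (H0) depth=20
  del 221.0.0.0/8 (clear depth 8)
  Q 241.17.42.0: descend 1111000100010001001010100 ; hops seen [H0,H2] ; pick H2
  + 221.230.47.174/32 (H2) depth=32
  + 221.230.47.174/32 (H1) depth=32
  del 221.230.47.174/32 (clear depth 32)
  Q 241.17.32.0: descend 11110001000100010010 ; hops seen [H0] ; pick H0
  Q 221.224.12.81: descend 1101110111100 ; hops seen [H2] ; pick H2
  + 241.0.0.0/8 (H3) depth=8
  + 0.0.0.0/0 (H1) depth=0
  Q 145.168.164.8: descend 1 ; hops seen [H1] ; pick H1
  Q 241.17.42.0: descend 1111000100010001001010100 ; hops seen [H1,H3,H0,H2] ; pick H2
  Q 241.0.0.19: descend 11110001000 ; hops seen [H1,H3] ; pick H3
  Q 241.17.32.13: descend 11110001000100010010 ; hops seen [H1,H3,H0] ; pick H0
  Q 221.224.1.180: descend 1101110111100 ; hops seen [H1,H2] ; pick H2

== LOOKUPS ==
["H2","no-route","H0","H2","H2","H2","H2","H0","H2","H1","H2","H3","H0","H2"]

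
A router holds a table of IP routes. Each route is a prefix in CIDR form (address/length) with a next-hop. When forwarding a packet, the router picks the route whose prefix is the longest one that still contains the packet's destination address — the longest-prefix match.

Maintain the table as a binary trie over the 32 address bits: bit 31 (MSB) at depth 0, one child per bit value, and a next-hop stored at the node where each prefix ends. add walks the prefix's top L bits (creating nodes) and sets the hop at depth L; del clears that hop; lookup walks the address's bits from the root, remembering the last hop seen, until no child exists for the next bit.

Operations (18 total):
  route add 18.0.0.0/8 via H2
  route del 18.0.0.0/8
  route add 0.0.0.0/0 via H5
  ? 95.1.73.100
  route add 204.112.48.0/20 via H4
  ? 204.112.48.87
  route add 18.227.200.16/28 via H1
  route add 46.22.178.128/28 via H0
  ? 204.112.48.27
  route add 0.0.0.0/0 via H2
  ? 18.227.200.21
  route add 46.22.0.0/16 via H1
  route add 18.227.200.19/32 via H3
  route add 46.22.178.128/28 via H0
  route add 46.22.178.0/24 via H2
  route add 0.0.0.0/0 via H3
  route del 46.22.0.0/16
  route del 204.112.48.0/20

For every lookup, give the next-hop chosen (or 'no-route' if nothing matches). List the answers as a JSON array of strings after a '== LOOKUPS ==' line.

Process each operation:
  add 18.0.0.0/8 -> H2 at depth 8
  del 18.0.0.0/8 (clear depth 8)
  add 0.0.0.0/0 -> H5 at depth 0
  lookup 95.1.73.100: bits 0 walk d0:H5→d1:- -> H5
  add 204.112.48.0/20 -> H4 at depth 20
  lookup 204.112.48.87: bits 11001100011100000011 walk d0:H5→d1:-→d2:-→d3:-→d4:-→d5:-→d6:-→d7:-→d8:-→d9:-→d10:-→d11:-→d12:-→d13:-→d14:-→d15:-→d16:-→d17:-→d18:-→d19:-→d20:H4 -> H4
  add 18.227.200.16/28 -> H1 at depth 28
  add 46.22.178.128/28 -> H0 at depth 28
  lookup 204.112.48.27: bits 11001100011100000011 walk d0:H5→d1:-→d2:-→d3:-→d4:-→d5:-→d6:-→d7:-→d8:-→d9:-→d10:-→d11:-→d12:-→d13:-→d14:-→d15:-→d16:-→d17:-→d18:-→d19:-→d20:H4 -> H4
  add 0.0.0.0/0 -> H2 at depth 0
  lookup 18.227.200.21: bits 0001001011100011110010000001 walk d0:H2→d1:-→d2:-→d3:-→d4:-→d5:-→d6:-→d7:-→d8:-→d9:-→d10:-→d11:-→d12:-→d13:-→d14:-→d15:-→d16:-→d17:-→d18:-→d19:-→d20:-→d21:-→d22:-→d23:-→d24:-→d25:-→d26:-→d27:-→d28:H1 -> H1
  add 46.22.0.0/16 -> H1 at depth 16
  add 18.227.200.19/32 -> H3 at depth 32
  add 46.22.178.128/28 -> H0 at depth 28
  add 46.22.178.0/24 -> H2 at depth 24
  add 0.0.0.0/0 -> H3 at depth 0
  del 46.22.0.0/16 (clear depth 16)
  del 204.112.48.0/20 (clear depth 20)

== LOOKUPS ==
["H5","H4","H4","H1"]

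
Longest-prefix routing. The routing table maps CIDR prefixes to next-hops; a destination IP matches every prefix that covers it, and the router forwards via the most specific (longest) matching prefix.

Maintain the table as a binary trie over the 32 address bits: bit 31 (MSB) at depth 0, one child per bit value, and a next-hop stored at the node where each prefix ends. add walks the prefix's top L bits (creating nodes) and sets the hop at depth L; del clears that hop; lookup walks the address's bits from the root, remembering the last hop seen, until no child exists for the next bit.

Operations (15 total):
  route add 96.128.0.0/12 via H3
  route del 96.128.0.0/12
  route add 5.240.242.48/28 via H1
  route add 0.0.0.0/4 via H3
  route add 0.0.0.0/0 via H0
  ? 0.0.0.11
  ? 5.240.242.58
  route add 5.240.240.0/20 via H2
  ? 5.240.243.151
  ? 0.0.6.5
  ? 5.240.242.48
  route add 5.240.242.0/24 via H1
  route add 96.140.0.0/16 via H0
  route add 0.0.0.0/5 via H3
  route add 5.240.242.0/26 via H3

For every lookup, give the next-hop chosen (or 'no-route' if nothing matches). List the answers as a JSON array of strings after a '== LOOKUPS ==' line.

Apply in order:
  + 96.128.0.0/12 (H3) depth=12
  - 96.128.0.0/12 clear@12
  + 5.240.242.48/28 (H1) depth=28
  + 0.0.0.0/4 (H3) depth=4
  + 0.0.0.0/0 (H0) depth=0
  lookup 0.0.0.11: bits 00000 walk d0:H0→d1:-→d2:-→d3:-→d4:H3→d5:- -> H3
  lookup 5.240.242.58: bits 0000010111110000111100100011 walk d0:H0→d1:-→d2:-→d3:-→d4:H3→d5:-→d6:-→d7:-→d8:-→d9:-→d10:-→d11:-→d12:-→d13:-→d14:-→d15:-→d16:-→d17:-→d18:-→d19:-→d20:-→d21:-→d22:-→d23:-→d24:-→d25:-→d26:-→d27:-→d28:H1 -> H1
  + 5.240.240.0/20 (H2) depth=20
  lookup 5.240.243.151: bits 00000101111100001111001 walk d0:H0→d1:-→d2:-→d3:-→d4:H3→d5:-→d6:-→d7:-→d8:-→d9:-→d10:-→d11:-→d12:-→d13:-→d14:-→d15:-→d16:-→d17:-→d18:-→d19:-→d20:H2→d21:-→d22:-→d23:- -> H2
  lookup 0.0.6.5: bits 00000 walk d0:H0→d1:-→d2:-→d3:-→d4:H3→d5:- -> H3
  lookup 5.240.242.48: bits 0000010111110000111100100011 walk d0:H0→d1:-→d2:-→d3:-→d4:H3→d5:-→d6:-→d7:-→d8:-→d9:-→d10:-→d11:-→d12:-→d13:-→d14:-→d15:-→d16:-→d17:-→d18:-→d19:-→d20:H2→d21:-→d22:-→d23:-→d24:-→d25:-→d26:-→d27:-→d28:H1 -> H1
  + 5.240.242.0/24 (H1) depth=24
  + 96.140.0.0/16 (H0) depth=16
  + 0.0.0.0/5 (H3) depth=5
  + 5.240.242.0/26 (H3) depth=26

== LOOKUPS ==
["H3","H1","H2","H3","H1"]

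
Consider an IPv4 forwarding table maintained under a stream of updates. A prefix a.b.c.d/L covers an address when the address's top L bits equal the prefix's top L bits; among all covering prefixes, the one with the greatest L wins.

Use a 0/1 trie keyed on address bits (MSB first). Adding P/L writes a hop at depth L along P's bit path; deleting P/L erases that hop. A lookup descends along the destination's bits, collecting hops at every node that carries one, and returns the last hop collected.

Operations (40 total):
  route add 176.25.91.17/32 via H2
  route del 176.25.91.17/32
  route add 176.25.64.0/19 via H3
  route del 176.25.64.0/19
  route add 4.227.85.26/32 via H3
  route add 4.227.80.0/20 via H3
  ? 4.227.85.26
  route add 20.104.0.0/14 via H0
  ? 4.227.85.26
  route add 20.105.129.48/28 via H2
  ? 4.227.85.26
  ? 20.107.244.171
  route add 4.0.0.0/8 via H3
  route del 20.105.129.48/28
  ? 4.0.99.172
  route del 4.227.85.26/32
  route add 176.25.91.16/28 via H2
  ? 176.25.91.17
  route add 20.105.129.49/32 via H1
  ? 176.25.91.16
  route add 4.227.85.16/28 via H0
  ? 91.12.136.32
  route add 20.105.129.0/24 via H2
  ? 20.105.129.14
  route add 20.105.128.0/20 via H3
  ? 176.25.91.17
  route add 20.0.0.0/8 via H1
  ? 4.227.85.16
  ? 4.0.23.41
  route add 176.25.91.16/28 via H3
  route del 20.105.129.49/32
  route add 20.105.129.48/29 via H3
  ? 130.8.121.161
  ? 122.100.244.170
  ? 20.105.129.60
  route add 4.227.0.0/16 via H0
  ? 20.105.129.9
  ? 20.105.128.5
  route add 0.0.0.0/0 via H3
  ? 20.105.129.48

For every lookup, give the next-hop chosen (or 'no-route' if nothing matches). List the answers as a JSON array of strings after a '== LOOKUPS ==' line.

Apply in order:
  add 176.25.91.17/32 -> H2 at depth 32
  - 176.25.91.17/32 clear@32
  add 176.25.64.0/19 -> H3 at depth 19
  - 176.25.64.0/19 clear@19
  add 4.227.85.26/32 -> H3 at depth 32
  add 4.227.80.0/20 -> H3 at depth 20
  lookup 4.227.85.26: bits 00000100111000110101010100011010 walk d0:-→d1:-→d2:-→d3:-→d4:-→d5:-→d6:-→d7:-→d8:-→d9:-→d10:-→d11:-→d12:-→d13:-→d14:-→d15:-→d16:-→d17:-→d18:-→d19:-→d20:H3→d21:-→d22:-→d23:-→d24:-→d25:-→d26:-→d27:-→d28:-→d29:-→d30:-→d31:-→d32:H3 -> H3
  add 20.104.0.0/14 -> H0 at depth 14
  lookup 4.227.85.26: bits 00000100111000110101010100011010 walk d0:-→d1:-→d2:-→d3:-→d4:-→d5:-→d6:-→d7:-→d8:-→d9:-→d10:-→d11:-→d12:-→d13:-→d14:-→d15:-→d16:-→d17:-→d18:-→d19:-→d20:H3→d21:-→d22:-→d23:-→d24:-→d25:-→d26:-→d27:-→d28:-→d29:-→d30:-→d31:-→d32:H3 -> H3
  add 20.105.129.48/28 -> H2 at depth 28
  lookup 4.227.85.26: bits 00000100111000110101010100011010 walk d0:-→d1:-→d2:-→d3:-→d4:-→d5:-→d6:-→d7:-→d8:-→d9:-→d10:-→d11:-→d12:-→d13:-→d14:-→d15:-→d16:-→d17:-→d18:-→d19:-→d20:H3→d21:-→d22:-→d23:-→d24:-→d25:-→d26:-→d27:-→d28:-→d29:-→d30:-→d31:-→d32:H3 -> H3
  lookup 20.107.244.171: bits 00010100011010 walk d0:-→d1:-→d2:-→d3:-→d4:-→d5:-→d6:-→d7:-→d8:-→d9:-→d10:-→d11:-→d12:-→d13:-→d14:H0 -> H0
  add 4.0.0.0/8 -> H3 at depth 8
  - 20.105.129.48/28 clear@28
  lookup 4.0.99.172: bits 00000100 walk d0:-→d1:-→d2:-→d3:-→d4:-→d5:-→d6:-→d7:-→d8:H3 -> H3
  - 4.227.85.26/32 clear@32
  add 176.25.91.16/28 -> H2 at depth 28
  lookup 176.25.91.17: bits 10110000000110010101101100010001 walk d0:-→d1:-→d2:-→d3:-→d4:-→d5:-→d6:-→d7:-→d8:-→d9:-→d10:-→d11:-→d12:-→d13:-→d14:-→d15:-→d16:-→d17:-→d18:-→d19:-→d20:-→d21:-→d22:-→d23:-→d24:-→d25:-→d26:-→d27:-→d28:H2→d29:-→d30:-→d31:-→d32:- -> H2
  add 20.105.129.49/32 -> H1 at depth 32
  lookup 176.25.91.16: bits 1011000000011001010110110001000 walk d0:-→d1:-→d2:-→d3:-→d4:-→d5:-→d6:-→d7:-→d8:-→d9:-→d10:-→d11:-→d12:-→d13:-→d14:-→d15:-→d16:-→d17:-→d18:-→d19:-→d20:-→d21:-→d22:-→d23:-→d24:-→d25:-→d26:-→d27:-→d28:H2→d29:-→d30:-→d31:- -> H2
  add 4.227.85.16/28 -> H0 at depth 28
  lookup 91.12.136.32: bits 0 walk d0:-→d1:- -> no-route
  add 20.105.129.0/24 -> H2 at depth 24
  lookup 20.105.129.14: bits 00010100011010011000000100 walk d0:-→d1:-→d2:-→d3:-→d4:-→d5:-→d6:-→d7:-→d8:-→d9:-→d10:-→d11:-→d12:-→d13:-→d14:H0→d15:-→d16:-→d17:-→d18:-→d19:-→d20:-→d21:-→d22:-→d23:-→d24:H2→d25:-→d26:- -> H2
  add 20.105.128.0/20 -> H3 at depth 20
  lookup 176.25.91.17: bits 10110000000110010101101100010001 walk d0:-→d1:-→d2:-→d3:-→d4:-→d5:-→d6:-→d7:-→d8:-→d9:-→d10:-→d11:-→d12:-→d13:-→d14:-→d15:-→d16:-→d17:-→d18:-→d19:-→d20:-→d21:-→d22:-→d23:-→d24:-→d25:-→d26:-→d27:-→d28:H2→d29:-→d30:-→d31:-→d32:- -> H2
  add 20.0.0.0/8 -> H1 at depth 8
  lookup 4.227.85.16: bits 0000010011100011010101010001 walk d0:-→d1:-→d2:-→d3:-→d4:-→d5:-→d6:-→d7:-→d8:H3→d9:-→d10:-→d11:-→d12:-→d13:-→d14:-→d15:-→d16:-→d17:-→d18:-→d19:-→d20:H3→d21:-→d22:-→d23:-→d24:-→d25:-→d26:-→d27:-→d28:H0 -> H0
  lookup 4.0.23.41: bits 00000100 walk d0:-→d1:-→d2:-→d3:-→d4:-→d5:-→d6:-→d7:-→d8:H3 -> H3
  add 176.25.91.16/28 -> H3 at depth 28
  - 20.105.129.49/32 clear@32
  add 20.105.129.48/29 -> H3 at depth 29
  lookup 130.8.121.161: bits 10 walk d0:-→d1:-→d2:- -> no-route
  lookup 122.100.244.170: bits 0 walk d0:-→d1:- -> no-route
  lookup 20.105.129.60: bits 0001010001101001100000010011 walk d0:-→d1:-→d2:-→d3:-→d4:-→d5:-→d6:-→d7:-→d8:H1→d9:-→d10:-→d11:-→d12:-→d13:-→d14:H0→d15:-→d16:-→d17:-→d18:-→d19:-→d20:H3→d21:-→d22:-→d23:-→d24:H2→d25:-→d26:-→d27:-→d28:- -> H2
  add 4.227.0.0/16 -> H0 at depth 16
  lookup 20.105.129.9: bits 00010100011010011000000100 walk d0:-→d1:-→d2:-→d3:-→d4:-→d5:-→d6:-→d7:-→d8:H1→d9:-→d10:-→d11:-→d12:-→d13:-→d14:H0→d15:-→d16:-→d17:-→d18:-→d19:-→d20:H3→d21:-→d22:-→d23:-→d24:H2→d25:-→d26:- -> H2
  lookup 20.105.128.5: bits 00010100011010011000000 walk d0:-→d1:-→d2:-→d3:-→d4:-→d5:-→d6:-→d7:-→d8:H1→d9:-→d10:-→d11:-→d12:-→d13:-→d14:H0→d15:-→d16:-→d17:-→d18:-→d19:-→d20:H3→d21:-→d22:-→d23:- -> H3
  add 0.0.0.0/0 -> H3 at depth 0
  lookup 20.105.129.48: bits 0001010001101001100000010011000 walk d0:H3→d1:-→d2:-→d3:-→d4:-→d5:-→d6:-→d7:-→d8:H1→d9:-→d10:-→d11:-→d12:-→d13:-→d14:H0→d15:-→d16:-→d17:-→d18:-→d19:-→d20:H3→d21:-→d22:-→d23:-→d24:H2→d25:-→d26:-→d27:-→d28:-→d29:H3→d30:-→d31:- -> H3

== LOOKUPS ==
["H3","H3","H3","H0","H3","H2","H2","no-route","H2","H2","H0","H3","no-route","no-route","H2","H2","H3","H3"]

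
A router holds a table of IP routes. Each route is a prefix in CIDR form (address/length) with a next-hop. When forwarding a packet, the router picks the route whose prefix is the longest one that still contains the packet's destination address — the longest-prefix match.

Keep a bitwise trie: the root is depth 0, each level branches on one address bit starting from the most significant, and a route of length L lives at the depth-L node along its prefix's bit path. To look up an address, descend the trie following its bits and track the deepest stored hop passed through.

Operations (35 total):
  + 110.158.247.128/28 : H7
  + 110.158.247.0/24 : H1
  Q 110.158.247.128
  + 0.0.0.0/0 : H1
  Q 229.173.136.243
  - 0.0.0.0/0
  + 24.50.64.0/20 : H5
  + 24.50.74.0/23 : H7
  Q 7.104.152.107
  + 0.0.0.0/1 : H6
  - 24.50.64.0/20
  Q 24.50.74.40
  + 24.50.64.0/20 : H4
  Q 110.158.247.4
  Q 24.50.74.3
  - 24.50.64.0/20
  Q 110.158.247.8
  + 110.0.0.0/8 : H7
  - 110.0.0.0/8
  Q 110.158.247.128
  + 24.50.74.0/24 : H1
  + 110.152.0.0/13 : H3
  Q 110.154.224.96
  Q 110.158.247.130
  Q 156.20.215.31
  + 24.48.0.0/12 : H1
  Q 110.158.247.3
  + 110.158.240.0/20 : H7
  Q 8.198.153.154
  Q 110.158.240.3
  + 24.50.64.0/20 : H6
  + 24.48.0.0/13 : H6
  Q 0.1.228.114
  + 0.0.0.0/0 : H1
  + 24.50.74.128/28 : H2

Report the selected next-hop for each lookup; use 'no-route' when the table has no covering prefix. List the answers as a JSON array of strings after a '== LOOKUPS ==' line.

Process each operation:
  add 110.158.247.128/28 -> H7 at depth 28
  add 110.158.247.0/24 -> H1 at depth 24
  ? 110.158.247.128  path d0:-→d1:-→d2:-→d3:-→d4:-→d5:-→d6:-→d7:-→d8:-→d9:-→d10:-→d11:-→d12:-→d13:-→d14:-→d15:-→d16:-→d17:-→d18:-→d19:-→d20:-→d21:-→d22:-→d23:-→d24:H1→d25:-→d26:-→d27:-→d28:H7  best=H7
  add 0.0.0.0/0 -> H1 at depth 0
  ? 229.173.136.243  path d0:H1  best=H1
  - 0.0.0.0/0 clear@0
  add 24.50.64.0/20 -> H5 at depth 20
  add 24.50.74.0/23 -> H7 at depth 23
  ? 7.104.152.107  path d0:-→d1:-→d2:-→d3:-  best=no-route
  add 0.0.0.0/1 -> H6 at depth 1
  - 24.50.64.0/20 clear@20
  ? 24.50.74.40  path d0:-→d1:H6→d2:-→d3:-→d4:-→d5:-→d6:-→d7:-→d8:-→d9:-→d10:-→d11:-→d12:-→d13:-→d14:-→d15:-→d16:-→d17:-→d18:-→d19:-→d20:-→d21:-→d22:-→d23:H7  best=H7
  add 24.50.64.0/20 -> H4 at depth 20
  ? 110.158.247.4  path d0:-→d1:H6→d2:-→d3:-→d4:-→d5:-→d6:-→d7:-→d8:-→d9:-→d10:-→d11:-→d12:-→d13:-→d14:-→d15:-→d16:-→d17:-→d18:-→d19:-→d20:-→d21:-→d22:-→d23:-→d24:H1  best=H1
  ? 24.50.74.3  path d0:-→d1:H6→d2:-→d3:-→d4:-→d5:-→d6:-→d7:-→d8:-→d9:-→d10:-→d11:-→d12:-→d13:-→d14:-→d15:-→d16:-→d17:-→d18:-→d19:-→d20:H4→d21:-→d22:-→d23:H7  best=H7
  - 24.50.64.0/20 clear@20
  ? 110.158.247.8  path d0:-→d1:H6→d2:-→d3:-→d4:-→d5:-→d6:-→d7:-→d8:-→d9:-→d10:-→d11:-→d12:-→d13:-→d14:-→d15:-→d16:-→d17:-→d18:-→d19:-→d20:-→d21:-→d22:-→d23:-→d24:H1  best=H1
  add 110.0.0.0/8 -> H7 at depth 8
  - 110.0.0.0/8 clear@8
  ? 110.158.247.128  path d0:-→d1:H6→d2:-→d3:-→d4:-→d5:-→d6:-→d7:-→d8:-→d9:-→d10:-→d11:-→d12:-→d13:-→d14:-→d15:-→d16:-→d17:-→d18:-→d19:-→d20:-→d21:-→d22:-→d23:-→d24:H1→d25:-→d26:-→d27:-→d28:H7  best=H7
  add 24.50.74.0/24 -> H1 at depth 24
  add 110.152.0.0/13 -> H3 at depth 13
  ? 110.154.224.96  path d0:-→d1:H6→d2:-→d3:-→d4:-→d5:-→d6:-→d7:-→d8:-→d9:-→d10:-→d11:-→d12:-→d13:H3  best=H3
  ? 110.158.247.130  path d0:-→d1:H6→d2:-→d3:-→d4:-→d5:-→d6:-→d7:-→d8:-→d9:-→d10:-→d11:-→d12:-→d13:H3→d14:-→d15:-→d16:-→d17:-→d18:-→d19:-→d20:-→d21:-→d22:-→d23:-→d24:H1→d25:-→d26:-→d27:-→d28:H7  best=H7
  ? 156.20.215.31  path d0:-  best=no-route
  add 24.48.0.0/12 -> H1 at depth 12
  ? 110.158.247.3  path d0:-→d1:H6→d2:-→d3:-→d4:-→d5:-→d6:-→d7:-→d8:-→d9:-→d10:-→d11:-→d12:-→d13:H3→d14:-→d15:-→d16:-→d17:-→d18:-→d19:-→d20:-→d21:-→d22:-→d23:-→d24:H1  best=H1
  add 110.158.240.0/20 -> H7 at depth 20
  ? 8.198.153.154  path d0:-→d1:H6→d2:-→d3:-  best=H6
  ? 110.158.240.3  path d0:-→d1:H6→d2:-→d3:-→d4:-→d5:-→d6:-→d7:-→d8:-→d9:-→d10:-→d11:-→d12:-→d13:H3→d14:-→d15:-→d16:-→d17:-→d18:-→d19:-→d20:H7→d21:-  best=H7
  add 24.50.64.0/20 -> H6 at depth 20
  add 24.48.0.0/13 -> H6 at depth 13
  ? 0.1.228.114  path d0:-→d1:H6→d2:-→d3:-  best=H6
  add 0.0.0.0/0 -> H1 at depth 0
  add 24.50.74.128/28 -> H2 at depth 28

== LOOKUPS ==
["H7","H1","no-route","H7","H1","H7","H1","H7","H3","H7","no-route","H1","H6","H7","H6"]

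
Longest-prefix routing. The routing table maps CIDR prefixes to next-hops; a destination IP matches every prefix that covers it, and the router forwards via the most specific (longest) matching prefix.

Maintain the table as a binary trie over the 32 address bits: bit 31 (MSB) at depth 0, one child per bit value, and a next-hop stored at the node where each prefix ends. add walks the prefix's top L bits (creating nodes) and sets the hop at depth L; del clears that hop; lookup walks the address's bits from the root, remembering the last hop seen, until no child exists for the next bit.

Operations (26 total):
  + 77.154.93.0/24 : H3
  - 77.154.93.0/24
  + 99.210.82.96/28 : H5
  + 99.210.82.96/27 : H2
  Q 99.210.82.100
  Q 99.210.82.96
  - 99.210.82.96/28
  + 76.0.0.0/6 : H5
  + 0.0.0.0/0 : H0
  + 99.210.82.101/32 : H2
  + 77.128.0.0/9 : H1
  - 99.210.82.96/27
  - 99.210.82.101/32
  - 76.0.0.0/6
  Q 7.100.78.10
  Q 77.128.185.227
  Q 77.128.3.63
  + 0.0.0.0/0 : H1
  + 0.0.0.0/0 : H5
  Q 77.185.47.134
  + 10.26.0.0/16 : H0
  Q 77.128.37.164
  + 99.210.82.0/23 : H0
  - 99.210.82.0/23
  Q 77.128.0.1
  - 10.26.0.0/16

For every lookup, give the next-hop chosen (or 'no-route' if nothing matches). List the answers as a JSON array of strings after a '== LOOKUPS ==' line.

Process each operation:
  add 77.154.93.0/24 -> H3 at depth 24
  del 77.154.93.0/24 (clear depth 24)
  add 99.210.82.96/28 -> H5 at depth 28
  add 99.210.82.96/27 -> H2 at depth 27
  Q 99.210.82.100: descend 0110001111010010010100100110 ; hops seen [H2,H5] ; pick H5
  Q 99.210.82.96: descend 0110001111010010010100100110 ; hops seen [H2,H5] ; pick H5
  del 99.210.82.96/28 (clear depth 28)
  add 76.0.0.0/6 -> H5 at depth 6
  add 0.0.0.0/0 -> H0 at depth 0
  add 99.210.82.101/32 -> H2 at depth 32
  add 77.128.0.0/9 -> H1 at depth 9
  del 99.210.82.96/27 (clear depth 27)
  del 99.210.82.101/32 (clear depth 32)
  del 76.0.0.0/6 (clear depth 6)
  Q 7.100.78.10: descend 0 ; hops seen [H0] ; pick H0
  Q 77.128.185.227: descend 01001101100 ; hops seen [H0,H1] ; pick H1
  Q 77.128.3.63: descend 01001101100 ; hops seen [H0,H1] ; pick H1
  add 0.0.0.0/0 -> H1 at depth 0
  add 0.0.0.0/0 -> H5 at depth 0
  Q 77.185.47.134: descend 0100110110 ; hops seen [H5,H1] ; pick H1
  add 10.26.0.0/16 -> H0 at depth 16
  Q 77.128.37.164: descend 01001101100 ; hops seen [H5,H1] ; pick H1
  add 99.210.82.0/23 -> H0 at depth 23
  del 99.210.82.0/23 (clear depth 23)
  Q 77.128.0.1: descend 01001101100 ; hops seen [H5,H1] ; pick H1
  del 10.26.0.0/16 (clear depth 16)

== LOOKUPS ==
["H5","H5","H0","H1","H1","H1","H1","H1"]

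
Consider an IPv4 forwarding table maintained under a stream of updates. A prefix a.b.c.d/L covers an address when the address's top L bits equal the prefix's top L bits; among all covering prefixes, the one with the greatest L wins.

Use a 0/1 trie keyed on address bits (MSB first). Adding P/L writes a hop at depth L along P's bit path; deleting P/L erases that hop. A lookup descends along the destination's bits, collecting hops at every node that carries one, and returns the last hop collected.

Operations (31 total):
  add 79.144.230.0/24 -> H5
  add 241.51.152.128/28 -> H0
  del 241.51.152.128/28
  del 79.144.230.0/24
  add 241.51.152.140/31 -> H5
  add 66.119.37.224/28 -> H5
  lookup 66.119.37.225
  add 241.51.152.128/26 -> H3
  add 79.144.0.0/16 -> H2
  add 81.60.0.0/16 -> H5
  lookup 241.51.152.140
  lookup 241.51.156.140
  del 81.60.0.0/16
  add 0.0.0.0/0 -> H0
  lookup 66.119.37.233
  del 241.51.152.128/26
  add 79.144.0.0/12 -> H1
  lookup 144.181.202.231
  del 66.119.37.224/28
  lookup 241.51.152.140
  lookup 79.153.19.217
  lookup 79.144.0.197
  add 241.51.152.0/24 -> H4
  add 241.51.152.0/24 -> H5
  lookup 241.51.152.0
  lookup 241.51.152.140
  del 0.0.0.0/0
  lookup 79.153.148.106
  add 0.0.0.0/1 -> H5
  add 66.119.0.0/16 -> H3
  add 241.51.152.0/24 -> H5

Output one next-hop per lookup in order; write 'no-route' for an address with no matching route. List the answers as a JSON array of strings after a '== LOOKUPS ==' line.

Process each operation:
  add 79.144.230.0/24 -> H5 at depth 24
  add 241.51.152.128/28 -> H0 at depth 28
  del 241.51.152.128/28 (clear depth 28)
  del 79.144.230.0/24 (clear depth 24)
  add 241.51.152.140/31 -> H5 at depth 31
  add 66.119.37.224/28 -> H5 at depth 28
  Q 66.119.37.225: descend 0100001001110111001001011110 ; hops seen [H5] ; pick H5
  add 241.51.152.128/26 -> H3 at depth 26
  add 79.144.0.0/16 -> H2 at depth 16
  add 81.60.0.0/16 -> H5 at depth 16
  Q 241.51.152.140: descend 1111000100110011100110001000110 ; hops seen [H3,H5] ; pick H5
  Q 241.51.156.140: descend 111100010011001110011 ; hops seen [∅] ; pick no-route
  del 81.60.0.0/16 (clear depth 16)
  add 0.0.0.0/0 -> H0 at depth 0
  Q 66.119.37.233: descend 0100001001110111001001011110 ; hops seen [H0,H5] ; pick H5
  del 241.51.152.128/26 (clear depth 26)
  add 79.144.0.0/12 -> H1 at depth 12
  Q 144.181.202.231: descend 1 ; hops seen [H0] ; pick H0
  del 66.119.37.224/28 (clear depth 28)
  Q 241.51.152.140: descend 1111000100110011100110001000110 ; hops seen [H0,H5] ; pick H5
  Q 79.153.19.217: descend 010011111001 ; hops seen [H0,H1] ; pick H1
  Q 79.144.0.197: descend 0100111110010000 ; hops seen [H0,H1,H2] ; pick H2
  add 241.51.152.0/24 -> H4 at depth 24
  add 241.51.152.0/24 -> H5 at depth 24
  Q 241.51.152.0: descend 111100010011001110011000 ; hops seen [H0,H5] ; pick H5
  Q 241.51.152.140: descend 1111000100110011100110001000110 ; hops seen [H0,H5,H5] ; pick H5
  del 0.0.0.0/0 (clear depth 0)
  Q 79.153.148.106: descend 010011111001 ; hops seen [H1] ; pick H1
  add 0.0.0.0/1 -> H5 at depth 1
  add 66.119.0.0/16 -> H3 at depth 16
  add 241.51.152.0/24 -> H5 at depth 24

== LOOKUPS ==
["H5","H5","no-route","H5","H0","H5","H1","H2","H5","H5","H1"]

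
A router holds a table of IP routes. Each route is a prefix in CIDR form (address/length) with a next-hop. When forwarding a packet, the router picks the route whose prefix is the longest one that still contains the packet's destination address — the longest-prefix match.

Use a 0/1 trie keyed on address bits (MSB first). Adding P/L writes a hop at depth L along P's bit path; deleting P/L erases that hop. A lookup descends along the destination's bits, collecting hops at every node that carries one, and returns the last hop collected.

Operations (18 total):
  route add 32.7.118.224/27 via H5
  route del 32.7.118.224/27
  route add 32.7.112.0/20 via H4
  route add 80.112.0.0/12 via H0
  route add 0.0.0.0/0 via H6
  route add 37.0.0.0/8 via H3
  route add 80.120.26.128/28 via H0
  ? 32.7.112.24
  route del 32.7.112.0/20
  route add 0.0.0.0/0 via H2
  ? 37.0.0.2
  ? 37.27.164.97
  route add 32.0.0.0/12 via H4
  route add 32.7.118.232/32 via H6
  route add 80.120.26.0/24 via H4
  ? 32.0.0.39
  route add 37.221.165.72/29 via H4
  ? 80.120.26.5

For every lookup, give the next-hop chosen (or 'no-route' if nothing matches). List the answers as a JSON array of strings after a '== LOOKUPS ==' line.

Trace:
  + 32.7.118.224/27 (H5) depth=27
  - 32.7.118.224/27 clear@27
  + 32.7.112.0/20 (H4) depth=20
  + 80.112.0.0/12 (H0) depth=12
  + 0.0.0.0/0 (H6) depth=0
  + 37.0.0.0/8 (H3) depth=8
  + 80.120.26.128/28 (H0) depth=28
  lookup 32.7.112.24: bits 001000000000011101110 walk d0:H6→d1:-→d2:-→d3:-→d4:-→d5:-→d6:-→d7:-→d8:-→d9:-→d10:-→d11:-→d12:-→d13:-→d14:-→d15:-→d16:-→d17:-→d18:-→d19:-→d20:H4→d21:- -> H4
  - 32.7.112.0/20 clear@20
  + 0.0.0.0/0 (H2) depth=0
  lookup 37.0.0.2: bits 00100101 walk d0:H2→d1:-→d2:-→d3:-→d4:-→d5:-→d6:-→d7:-→d8:H3 -> H3
  lookup 37.27.164.97: bits 00100101 walk d0:H2→d1:-→d2:-→d3:-→d4:-→d5:-→d6:-→d7:-→d8:H3 -> H3
  + 32.0.0.0/12 (H4) depth=12
  + 32.7.118.232/32 (H6) depth=32
  + 80.120.26.0/24 (H4) depth=24
  lookup 32.0.0.39: bits 0010000000000 walk d0:H2→d1:-→d2:-→d3:-→d4:-→d5:-→d6:-→d7:-→d8:-→d9:-→d10:-→d11:-→d12:H4→d13:- -> H4
  + 37.221.165.72/29 (H4) depth=29
  lookup 80.120.26.5: bits 010100000111100000011010 walk d0:H2→d1:-→d2:-→d3:-→d4:-→d5:-→d6:-→d7:-→d8:-→d9:-→d10:-→d11:-→d12:H0→d13:-→d14:-→d15:-→d16:-→d17:-→d18:-→d19:-→d20:-→d21:-→d22:-→d23:-→d24:H4 -> H4

== LOOKUPS ==
["H4","H3","H3","H4","H4"]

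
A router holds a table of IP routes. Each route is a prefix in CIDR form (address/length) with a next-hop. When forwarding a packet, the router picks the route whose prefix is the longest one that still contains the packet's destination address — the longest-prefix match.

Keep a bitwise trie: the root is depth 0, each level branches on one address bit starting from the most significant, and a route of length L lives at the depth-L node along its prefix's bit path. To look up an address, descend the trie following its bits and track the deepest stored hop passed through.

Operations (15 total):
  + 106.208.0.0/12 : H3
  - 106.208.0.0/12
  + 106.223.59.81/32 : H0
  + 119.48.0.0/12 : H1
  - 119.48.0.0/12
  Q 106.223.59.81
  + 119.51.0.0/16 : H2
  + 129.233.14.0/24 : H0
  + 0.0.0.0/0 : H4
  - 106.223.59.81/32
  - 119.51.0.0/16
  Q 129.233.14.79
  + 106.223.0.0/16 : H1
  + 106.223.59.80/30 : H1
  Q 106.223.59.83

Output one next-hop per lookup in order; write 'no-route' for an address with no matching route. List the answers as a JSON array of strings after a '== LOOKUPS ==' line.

Apply in order:
  + 106.208.0.0/12 (H3) depth=12
  - 106.208.0.0/12 clear@12
  + 106.223.59.81/32 (H0) depth=32
  + 119.48.0.0/12 (H1) depth=12
  - 119.48.0.0/12 clear@12
  lookup 106.223.59.81: bits 01101010110111110011101101010001 walk d0:-→d1:-→d2:-→d3:-→d4:-→d5:-→d6:-→d7:-→d8:-→d9:-→d10:-→d11:-→d12:-→d13:-→d14:-→d15:-→d16:-→d17:-→d18:-→d19:-→d20:-→d21:-→d22:-→d23:-→d24:-→d25:-→d26:-→d27:-→d28:-→d29:-→d30:-→d31:-→d32:H0 -> H0
  + 119.51.0.0/16 (H2) depth=16
  + 129.233.14.0/24 (H0) depth=24
  + 0.0.0.0/0 (H4) depth=0
  - 106.223.59.81/32 clear@32
  - 119.51.0.0/16 clear@16
  lookup 129.233.14.79: bits 100000011110100100001110 walk d0:H4→d1:-→d2:-→d3:-→d4:-→d5:-→d6:-→d7:-→d8:-→d9:-→d10:-→d11:-→d12:-→d13:-→d14:-→d15:-→d16:-→d17:-→d18:-→d19:-→d20:-→d21:-→d22:-→d23:-→d24:H0 -> H0
  + 106.223.0.0/16 (H1) depth=16
  + 106.223.59.80/30 (H1) depth=30
  lookup 106.223.59.83: bits 011010101101111100111011010100 walk d0:H4→d1:-→d2:-→d3:-→d4:-→d5:-→d6:-→d7:-→d8:-→d9:-→d10:-→d11:-→d12:-→d13:-→d14:-→d15:-→d16:H1→d17:-→d18:-→d19:-→d20:-→d21:-→d22:-→d23:-→d24:-→d25:-→d26:-→d27:-→d28:-→d29:-→d30:H1 -> H1

== LOOKUPS ==
["H0","H0","H1"]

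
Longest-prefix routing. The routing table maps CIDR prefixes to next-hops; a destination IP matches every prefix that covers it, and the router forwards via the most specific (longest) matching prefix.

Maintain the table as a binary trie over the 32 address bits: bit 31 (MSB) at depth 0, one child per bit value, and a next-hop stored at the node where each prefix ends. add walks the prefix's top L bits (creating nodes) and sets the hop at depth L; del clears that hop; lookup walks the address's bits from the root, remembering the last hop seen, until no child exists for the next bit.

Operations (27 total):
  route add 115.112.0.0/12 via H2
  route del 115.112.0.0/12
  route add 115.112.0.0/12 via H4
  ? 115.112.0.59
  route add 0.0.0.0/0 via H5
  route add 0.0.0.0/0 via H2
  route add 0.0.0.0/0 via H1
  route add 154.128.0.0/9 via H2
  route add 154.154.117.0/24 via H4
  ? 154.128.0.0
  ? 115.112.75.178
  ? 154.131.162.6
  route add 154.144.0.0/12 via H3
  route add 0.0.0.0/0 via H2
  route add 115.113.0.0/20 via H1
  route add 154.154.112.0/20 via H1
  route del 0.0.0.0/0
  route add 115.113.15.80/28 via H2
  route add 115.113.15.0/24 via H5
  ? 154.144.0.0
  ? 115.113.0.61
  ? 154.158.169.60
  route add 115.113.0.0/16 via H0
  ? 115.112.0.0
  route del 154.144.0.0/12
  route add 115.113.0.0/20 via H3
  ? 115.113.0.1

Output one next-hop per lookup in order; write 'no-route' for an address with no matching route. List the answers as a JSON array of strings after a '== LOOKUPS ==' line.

Trace:
  add 115.112.0.0/12 -> H2 at depth 12
  - 115.112.0.0/12 clear@12
  add 115.112.0.0/12 -> H4 at depth 12
  ? 115.112.0.59  path d0:-→d1:-→d2:-→d3:-→d4:-→d5:-→d6:-→d7:-→d8:-→d9:-→d10:-→d11:-→d12:H4  best=H4
  add 0.0.0.0/0 -> H5 at depth 0
  add 0.0.0.0/0 -> H2 at depth 0
  add 0.0.0.0/0 -> H1 at depth 0
  add 154.128.0.0/9 -> H2 at depth 9
  add 154.154.117.0/24 -> H4 at depth 24
  ? 154.128.0.0  path d0:H1→d1:-→d2:-→d3:-→d4:-→d5:-→d6:-→d7:-→d8:-→d9:H2→d10:-→d11:-  best=H2
  ? 115.112.75.178  path d0:H1→d1:-→d2:-→d3:-→d4:-→d5:-→d6:-→d7:-→d8:-→d9:-→d10:-→d11:-→d12:H4  best=H4
  ? 154.131.162.6  path d0:H1→d1:-→d2:-→d3:-→d4:-→d5:-→d6:-→d7:-→d8:-→d9:H2→d10:-→d11:-  best=H2
  add 154.144.0.0/12 -> H3 at depth 12
  add 0.0.0.0/0 -> H2 at depth 0
  add 115.113.0.0/20 -> H1 at depth 20
  add 154.154.112.0/20 -> H1 at depth 20
  - 0.0.0.0/0 clear@0
  add 115.113.15.80/28 -> H2 at depth 28
  add 115.113.15.0/24 -> H5 at depth 24
  ? 154.144.0.0  path d0:-→d1:-→d2:-→d3:-→d4:-→d5:-→d6:-→d7:-→d8:-→d9:H2→d10:-→d11:-→d12:H3  best=H3
  ? 115.113.0.61  path d0:-→d1:-→d2:-→d3:-→d4:-→d5:-→d6:-→d7:-→d8:-→d9:-→d10:-→d11:-→d12:H4→d13:-→d14:-→d15:-→d16:-→d17:-→d18:-→d19:-→d20:H1  best=H1
  ? 154.158.169.60  path d0:-→d1:-→d2:-→d3:-→d4:-→d5:-→d6:-→d7:-→d8:-→d9:H2→d10:-→d11:-→d12:H3→d13:-  best=H3
  add 115.113.0.0/16 -> H0 at depth 16
  ? 115.112.0.0  path d0:-→d1:-→d2:-→d3:-→d4:-→d5:-→d6:-→d7:-→d8:-→d9:-→d10:-→d11:-→d12:H4→d13:-→d14:-→d15:-  best=H4
  - 154.144.0.0/12 clear@12
  add 115.113.0.0/20 -> H3 at depth 20
  ? 115.113.0.1  path d0:-→d1:-→d2:-→d3:-→d4:-→d5:-→d6:-→d7:-→d8:-→d9:-→d10:-→d11:-→d12:H4→d13:-→d14:-→d15:-→d16:H0→d17:-→d18:-→d19:-→d20:H3  best=H3

== LOOKUPS ==
["H4","H2","H4","H2","H3","H1","H3","H4","H3"]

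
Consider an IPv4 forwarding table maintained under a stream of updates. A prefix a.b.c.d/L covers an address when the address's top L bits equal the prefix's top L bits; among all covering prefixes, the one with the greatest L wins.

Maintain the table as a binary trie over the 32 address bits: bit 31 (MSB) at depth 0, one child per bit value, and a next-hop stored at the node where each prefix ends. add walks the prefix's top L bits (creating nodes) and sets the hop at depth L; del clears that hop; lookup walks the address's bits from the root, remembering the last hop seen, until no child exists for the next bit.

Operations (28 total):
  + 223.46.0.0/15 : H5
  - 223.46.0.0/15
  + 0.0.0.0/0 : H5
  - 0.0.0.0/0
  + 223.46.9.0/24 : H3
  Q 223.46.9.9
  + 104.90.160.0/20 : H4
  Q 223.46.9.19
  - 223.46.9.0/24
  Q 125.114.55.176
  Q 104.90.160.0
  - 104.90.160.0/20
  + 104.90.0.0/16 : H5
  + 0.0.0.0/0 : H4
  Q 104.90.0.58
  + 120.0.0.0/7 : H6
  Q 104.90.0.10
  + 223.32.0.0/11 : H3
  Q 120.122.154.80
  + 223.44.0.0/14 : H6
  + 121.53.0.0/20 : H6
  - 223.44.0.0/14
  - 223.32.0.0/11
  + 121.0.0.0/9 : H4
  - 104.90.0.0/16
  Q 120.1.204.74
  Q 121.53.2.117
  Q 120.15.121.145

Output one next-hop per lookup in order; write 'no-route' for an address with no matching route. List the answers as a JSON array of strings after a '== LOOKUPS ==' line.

Apply in order:
  add 223.46.0.0/15 -> H5 at depth 15
  del 223.46.0.0/15 (clear depth 15)
  add 0.0.0.0/0 -> H5 at depth 0
  del 0.0.0.0/0 (clear depth 0)
  add 223.46.9.0/24 -> H3 at depth 24
  ? 223.46.9.9  path d0:-→d1:-→d2:-→d3:-→d4:-→d5:-→d6:-→d7:-→d8:-→d9:-→d10:-→d11:-→d12:-→d13:-→d14:-→d15:-→d16:-→d17:-→d18:-→d19:-→d20:-→d21:-→d22:-→d23:-→d24:H3  best=H3
  add 104.90.160.0/20 -> H4 at depth 20
  ? 223.46.9.19  path d0:-→d1:-→d2:-→d3:-→d4:-→d5:-→d6:-→d7:-→d8:-→d9:-→d10:-→d11:-→d12:-→d13:-→d14:-→d15:-→d16:-→d17:-→d18:-→d19:-→d20:-→d21:-→d22:-→d23:-→d24:H3  best=H3
  del 223.46.9.0/24 (clear depth 24)
  ? 125.114.55.176  path d0:-→d1:-→d2:-→d3:-  best=no-route
  ? 104.90.160.0  path d0:-→d1:-→d2:-→d3:-→d4:-→d5:-→d6:-→d7:-→d8:-→d9:-→d10:-→d11:-→d12:-→d13:-→d14:-→d15:-→d16:-→d17:-→d18:-→d19:-→d20:H4  best=H4
  del 104.90.160.0/20 (clear depth 20)
  add 104.90.0.0/16 -> H5 at depth 16
  add 0.0.0.0/0 -> H4 at depth 0
  ? 104.90.0.58  path d0:H4→d1:-→d2:-→d3:-→d4:-→d5:-→d6:-→d7:-→d8:-→d9:-→d10:-→d11:-→d12:-→d13:-→d14:-→d15:-→d16:H5  best=H5
  add 120.0.0.0/7 -> H6 at depth 7
  ? 104.90.0.10  path d0:H4→d1:-→d2:-→d3:-→d4:-→d5:-→d6:-→d7:-→d8:-→d9:-→d10:-→d11:-→d12:-→d13:-→d14:-→d15:-→d16:H5  best=H5
  add 223.32.0.0/11 -> H3 at depth 11
  ? 120.122.154.80  path d0:H4→d1:-→d2:-→d3:-→d4:-→d5:-→d6:-→d7:H6  best=H6
  add 223.44.0.0/14 -> H6 at depth 14
  add 121.53.0.0/20 -> H6 at depth 20
  del 223.44.0.0/14 (clear depth 14)
  del 223.32.0.0/11 (clear depth 11)
  add 121.0.0.0/9 -> H4 at depth 9
  del 104.90.0.0/16 (clear depth 16)
  ? 120.1.204.74  path d0:H4→d1:-→d2:-→d3:-→d4:-→d5:-→d6:-→d7:H6  best=H6
  ? 121.53.2.117  path d0:H4→d1:-→d2:-→d3:-→d4:-→d5:-→d6:-→d7:H6→d8:-→d9:H4→d10:-→d11:-→d12:-→d13:-→d14:-→d15:-→d16:-→d17:-→d18:-→d19:-→d20:H6  best=H6
  ? 120.15.121.145  path d0:H4→d1:-→d2:-→d3:-→d4:-→d5:-→d6:-→d7:H6  best=H6

== LOOKUPS ==
["H3","H3","no-route","H4","H5","H5","H6","H6","H6","H6"]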